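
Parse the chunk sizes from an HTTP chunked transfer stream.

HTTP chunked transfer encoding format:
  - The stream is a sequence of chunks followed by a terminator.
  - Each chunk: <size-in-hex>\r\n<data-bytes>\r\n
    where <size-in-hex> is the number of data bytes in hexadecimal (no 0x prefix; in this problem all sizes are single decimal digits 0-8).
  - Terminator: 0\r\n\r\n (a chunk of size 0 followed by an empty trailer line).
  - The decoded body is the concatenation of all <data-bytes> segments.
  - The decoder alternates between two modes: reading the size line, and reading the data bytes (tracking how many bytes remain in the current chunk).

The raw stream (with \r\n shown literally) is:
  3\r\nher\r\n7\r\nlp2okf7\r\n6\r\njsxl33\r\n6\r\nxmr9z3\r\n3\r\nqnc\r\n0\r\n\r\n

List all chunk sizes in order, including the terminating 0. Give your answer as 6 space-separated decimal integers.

Chunk 1: stream[0..1]='3' size=0x3=3, data at stream[3..6]='her' -> body[0..3], body so far='her'
Chunk 2: stream[8..9]='7' size=0x7=7, data at stream[11..18]='lp2okf7' -> body[3..10], body so far='herlp2okf7'
Chunk 3: stream[20..21]='6' size=0x6=6, data at stream[23..29]='jsxl33' -> body[10..16], body so far='herlp2okf7jsxl33'
Chunk 4: stream[31..32]='6' size=0x6=6, data at stream[34..40]='xmr9z3' -> body[16..22], body so far='herlp2okf7jsxl33xmr9z3'
Chunk 5: stream[42..43]='3' size=0x3=3, data at stream[45..48]='qnc' -> body[22..25], body so far='herlp2okf7jsxl33xmr9z3qnc'
Chunk 6: stream[50..51]='0' size=0 (terminator). Final body='herlp2okf7jsxl33xmr9z3qnc' (25 bytes)

Answer: 3 7 6 6 3 0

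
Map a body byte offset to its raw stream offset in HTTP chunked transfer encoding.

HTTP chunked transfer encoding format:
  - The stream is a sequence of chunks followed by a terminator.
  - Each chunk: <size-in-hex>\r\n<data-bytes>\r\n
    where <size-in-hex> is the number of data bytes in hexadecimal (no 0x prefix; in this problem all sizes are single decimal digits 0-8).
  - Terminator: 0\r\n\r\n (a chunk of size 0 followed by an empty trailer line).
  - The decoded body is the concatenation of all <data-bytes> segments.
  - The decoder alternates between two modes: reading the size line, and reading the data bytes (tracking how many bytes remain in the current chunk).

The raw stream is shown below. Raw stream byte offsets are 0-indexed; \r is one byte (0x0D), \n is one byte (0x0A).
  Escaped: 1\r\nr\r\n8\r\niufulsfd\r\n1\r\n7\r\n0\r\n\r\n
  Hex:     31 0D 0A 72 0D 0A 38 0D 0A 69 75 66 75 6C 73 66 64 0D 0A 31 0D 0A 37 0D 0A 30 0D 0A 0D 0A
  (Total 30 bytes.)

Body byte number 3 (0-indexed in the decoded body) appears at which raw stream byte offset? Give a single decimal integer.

Answer: 11

Derivation:
Chunk 1: stream[0..1]='1' size=0x1=1, data at stream[3..4]='r' -> body[0..1], body so far='r'
Chunk 2: stream[6..7]='8' size=0x8=8, data at stream[9..17]='iufulsfd' -> body[1..9], body so far='riufulsfd'
Chunk 3: stream[19..20]='1' size=0x1=1, data at stream[22..23]='7' -> body[9..10], body so far='riufulsfd7'
Chunk 4: stream[25..26]='0' size=0 (terminator). Final body='riufulsfd7' (10 bytes)
Body byte 3 at stream offset 11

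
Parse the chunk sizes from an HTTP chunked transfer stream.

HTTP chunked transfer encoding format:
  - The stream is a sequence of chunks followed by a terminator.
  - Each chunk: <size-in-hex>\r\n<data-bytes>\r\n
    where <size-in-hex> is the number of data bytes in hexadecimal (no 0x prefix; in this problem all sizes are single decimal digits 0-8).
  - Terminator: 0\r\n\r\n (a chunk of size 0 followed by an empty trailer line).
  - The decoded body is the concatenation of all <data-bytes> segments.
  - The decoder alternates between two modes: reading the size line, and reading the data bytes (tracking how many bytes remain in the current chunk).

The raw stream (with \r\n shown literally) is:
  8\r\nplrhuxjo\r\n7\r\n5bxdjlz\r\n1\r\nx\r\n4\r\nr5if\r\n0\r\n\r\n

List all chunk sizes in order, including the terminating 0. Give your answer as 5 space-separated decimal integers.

Chunk 1: stream[0..1]='8' size=0x8=8, data at stream[3..11]='plrhuxjo' -> body[0..8], body so far='plrhuxjo'
Chunk 2: stream[13..14]='7' size=0x7=7, data at stream[16..23]='5bxdjlz' -> body[8..15], body so far='plrhuxjo5bxdjlz'
Chunk 3: stream[25..26]='1' size=0x1=1, data at stream[28..29]='x' -> body[15..16], body so far='plrhuxjo5bxdjlzx'
Chunk 4: stream[31..32]='4' size=0x4=4, data at stream[34..38]='r5if' -> body[16..20], body so far='plrhuxjo5bxdjlzxr5if'
Chunk 5: stream[40..41]='0' size=0 (terminator). Final body='plrhuxjo5bxdjlzxr5if' (20 bytes)

Answer: 8 7 1 4 0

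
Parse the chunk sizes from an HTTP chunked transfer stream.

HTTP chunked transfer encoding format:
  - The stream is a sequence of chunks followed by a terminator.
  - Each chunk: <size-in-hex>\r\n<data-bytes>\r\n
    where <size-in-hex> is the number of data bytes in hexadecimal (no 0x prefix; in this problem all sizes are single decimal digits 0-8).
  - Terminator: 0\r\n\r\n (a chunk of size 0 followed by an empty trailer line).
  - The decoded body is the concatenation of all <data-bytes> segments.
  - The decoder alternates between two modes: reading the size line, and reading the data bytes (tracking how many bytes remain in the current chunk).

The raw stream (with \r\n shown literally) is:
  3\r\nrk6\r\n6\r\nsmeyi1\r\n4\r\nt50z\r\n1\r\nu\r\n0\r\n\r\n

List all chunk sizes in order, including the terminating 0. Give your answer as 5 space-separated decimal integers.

Answer: 3 6 4 1 0

Derivation:
Chunk 1: stream[0..1]='3' size=0x3=3, data at stream[3..6]='rk6' -> body[0..3], body so far='rk6'
Chunk 2: stream[8..9]='6' size=0x6=6, data at stream[11..17]='smeyi1' -> body[3..9], body so far='rk6smeyi1'
Chunk 3: stream[19..20]='4' size=0x4=4, data at stream[22..26]='t50z' -> body[9..13], body so far='rk6smeyi1t50z'
Chunk 4: stream[28..29]='1' size=0x1=1, data at stream[31..32]='u' -> body[13..14], body so far='rk6smeyi1t50zu'
Chunk 5: stream[34..35]='0' size=0 (terminator). Final body='rk6smeyi1t50zu' (14 bytes)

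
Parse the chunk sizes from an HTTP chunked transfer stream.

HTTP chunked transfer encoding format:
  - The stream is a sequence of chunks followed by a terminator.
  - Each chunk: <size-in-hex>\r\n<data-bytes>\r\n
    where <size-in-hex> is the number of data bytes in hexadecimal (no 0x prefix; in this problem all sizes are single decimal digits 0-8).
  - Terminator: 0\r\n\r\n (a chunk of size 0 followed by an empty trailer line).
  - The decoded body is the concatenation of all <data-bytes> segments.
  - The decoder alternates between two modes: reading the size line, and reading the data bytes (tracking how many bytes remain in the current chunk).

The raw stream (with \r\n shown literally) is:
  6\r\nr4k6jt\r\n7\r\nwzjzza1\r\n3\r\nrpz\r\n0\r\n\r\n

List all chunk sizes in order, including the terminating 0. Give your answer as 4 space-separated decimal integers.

Chunk 1: stream[0..1]='6' size=0x6=6, data at stream[3..9]='r4k6jt' -> body[0..6], body so far='r4k6jt'
Chunk 2: stream[11..12]='7' size=0x7=7, data at stream[14..21]='wzjzza1' -> body[6..13], body so far='r4k6jtwzjzza1'
Chunk 3: stream[23..24]='3' size=0x3=3, data at stream[26..29]='rpz' -> body[13..16], body so far='r4k6jtwzjzza1rpz'
Chunk 4: stream[31..32]='0' size=0 (terminator). Final body='r4k6jtwzjzza1rpz' (16 bytes)

Answer: 6 7 3 0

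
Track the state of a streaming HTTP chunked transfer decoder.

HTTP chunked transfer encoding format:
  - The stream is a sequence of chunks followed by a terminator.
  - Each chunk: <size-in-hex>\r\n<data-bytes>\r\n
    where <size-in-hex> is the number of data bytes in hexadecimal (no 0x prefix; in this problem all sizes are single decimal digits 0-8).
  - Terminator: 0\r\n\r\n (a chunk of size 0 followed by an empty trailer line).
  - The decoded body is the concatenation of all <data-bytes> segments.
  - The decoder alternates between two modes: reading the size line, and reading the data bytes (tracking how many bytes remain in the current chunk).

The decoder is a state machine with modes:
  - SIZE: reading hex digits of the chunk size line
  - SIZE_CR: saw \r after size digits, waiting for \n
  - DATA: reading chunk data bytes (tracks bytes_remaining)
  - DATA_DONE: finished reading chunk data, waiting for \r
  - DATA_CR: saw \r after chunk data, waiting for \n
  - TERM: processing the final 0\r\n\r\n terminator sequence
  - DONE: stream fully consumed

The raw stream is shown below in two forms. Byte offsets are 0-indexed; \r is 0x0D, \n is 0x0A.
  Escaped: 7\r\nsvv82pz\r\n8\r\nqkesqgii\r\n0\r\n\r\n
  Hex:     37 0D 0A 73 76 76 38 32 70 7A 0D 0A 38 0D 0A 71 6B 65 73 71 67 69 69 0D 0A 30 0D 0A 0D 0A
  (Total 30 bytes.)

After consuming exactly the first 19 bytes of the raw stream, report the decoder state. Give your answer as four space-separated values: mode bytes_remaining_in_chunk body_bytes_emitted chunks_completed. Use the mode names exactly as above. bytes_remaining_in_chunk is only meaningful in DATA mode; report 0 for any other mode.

Answer: DATA 4 11 1

Derivation:
Byte 0 = '7': mode=SIZE remaining=0 emitted=0 chunks_done=0
Byte 1 = 0x0D: mode=SIZE_CR remaining=0 emitted=0 chunks_done=0
Byte 2 = 0x0A: mode=DATA remaining=7 emitted=0 chunks_done=0
Byte 3 = 's': mode=DATA remaining=6 emitted=1 chunks_done=0
Byte 4 = 'v': mode=DATA remaining=5 emitted=2 chunks_done=0
Byte 5 = 'v': mode=DATA remaining=4 emitted=3 chunks_done=0
Byte 6 = '8': mode=DATA remaining=3 emitted=4 chunks_done=0
Byte 7 = '2': mode=DATA remaining=2 emitted=5 chunks_done=0
Byte 8 = 'p': mode=DATA remaining=1 emitted=6 chunks_done=0
Byte 9 = 'z': mode=DATA_DONE remaining=0 emitted=7 chunks_done=0
Byte 10 = 0x0D: mode=DATA_CR remaining=0 emitted=7 chunks_done=0
Byte 11 = 0x0A: mode=SIZE remaining=0 emitted=7 chunks_done=1
Byte 12 = '8': mode=SIZE remaining=0 emitted=7 chunks_done=1
Byte 13 = 0x0D: mode=SIZE_CR remaining=0 emitted=7 chunks_done=1
Byte 14 = 0x0A: mode=DATA remaining=8 emitted=7 chunks_done=1
Byte 15 = 'q': mode=DATA remaining=7 emitted=8 chunks_done=1
Byte 16 = 'k': mode=DATA remaining=6 emitted=9 chunks_done=1
Byte 17 = 'e': mode=DATA remaining=5 emitted=10 chunks_done=1
Byte 18 = 's': mode=DATA remaining=4 emitted=11 chunks_done=1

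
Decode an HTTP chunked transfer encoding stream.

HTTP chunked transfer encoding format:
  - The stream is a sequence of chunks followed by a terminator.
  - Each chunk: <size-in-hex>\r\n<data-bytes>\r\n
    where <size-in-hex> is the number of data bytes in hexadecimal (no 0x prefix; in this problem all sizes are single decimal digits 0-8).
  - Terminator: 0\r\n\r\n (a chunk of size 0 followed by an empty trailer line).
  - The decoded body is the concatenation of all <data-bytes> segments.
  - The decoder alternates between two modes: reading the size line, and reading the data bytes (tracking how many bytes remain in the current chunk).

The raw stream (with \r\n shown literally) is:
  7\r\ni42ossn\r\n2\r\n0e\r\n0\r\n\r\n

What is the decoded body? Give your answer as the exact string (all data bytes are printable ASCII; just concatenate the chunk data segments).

Answer: i42ossn0e

Derivation:
Chunk 1: stream[0..1]='7' size=0x7=7, data at stream[3..10]='i42ossn' -> body[0..7], body so far='i42ossn'
Chunk 2: stream[12..13]='2' size=0x2=2, data at stream[15..17]='0e' -> body[7..9], body so far='i42ossn0e'
Chunk 3: stream[19..20]='0' size=0 (terminator). Final body='i42ossn0e' (9 bytes)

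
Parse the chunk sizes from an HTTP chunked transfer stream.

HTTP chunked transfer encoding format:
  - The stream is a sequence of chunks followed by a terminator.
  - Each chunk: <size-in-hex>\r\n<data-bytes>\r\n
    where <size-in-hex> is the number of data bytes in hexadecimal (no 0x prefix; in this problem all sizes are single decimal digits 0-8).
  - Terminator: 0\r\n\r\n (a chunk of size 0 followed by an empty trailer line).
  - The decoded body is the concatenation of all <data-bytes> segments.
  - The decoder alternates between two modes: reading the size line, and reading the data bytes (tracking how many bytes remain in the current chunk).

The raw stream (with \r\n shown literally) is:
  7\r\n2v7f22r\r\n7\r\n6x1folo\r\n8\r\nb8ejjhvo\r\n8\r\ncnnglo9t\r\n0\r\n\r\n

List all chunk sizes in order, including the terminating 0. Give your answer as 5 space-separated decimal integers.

Chunk 1: stream[0..1]='7' size=0x7=7, data at stream[3..10]='2v7f22r' -> body[0..7], body so far='2v7f22r'
Chunk 2: stream[12..13]='7' size=0x7=7, data at stream[15..22]='6x1folo' -> body[7..14], body so far='2v7f22r6x1folo'
Chunk 3: stream[24..25]='8' size=0x8=8, data at stream[27..35]='b8ejjhvo' -> body[14..22], body so far='2v7f22r6x1folob8ejjhvo'
Chunk 4: stream[37..38]='8' size=0x8=8, data at stream[40..48]='cnnglo9t' -> body[22..30], body so far='2v7f22r6x1folob8ejjhvocnnglo9t'
Chunk 5: stream[50..51]='0' size=0 (terminator). Final body='2v7f22r6x1folob8ejjhvocnnglo9t' (30 bytes)

Answer: 7 7 8 8 0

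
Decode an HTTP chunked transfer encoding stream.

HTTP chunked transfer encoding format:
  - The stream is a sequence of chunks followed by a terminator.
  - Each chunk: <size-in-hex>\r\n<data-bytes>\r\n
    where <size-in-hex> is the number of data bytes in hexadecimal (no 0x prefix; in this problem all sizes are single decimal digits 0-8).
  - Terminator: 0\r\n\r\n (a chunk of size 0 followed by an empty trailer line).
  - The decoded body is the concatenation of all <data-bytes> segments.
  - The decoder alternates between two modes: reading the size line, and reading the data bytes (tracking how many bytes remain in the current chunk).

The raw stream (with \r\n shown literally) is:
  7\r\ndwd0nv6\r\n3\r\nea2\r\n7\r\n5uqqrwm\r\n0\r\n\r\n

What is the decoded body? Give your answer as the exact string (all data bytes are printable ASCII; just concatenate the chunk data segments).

Chunk 1: stream[0..1]='7' size=0x7=7, data at stream[3..10]='dwd0nv6' -> body[0..7], body so far='dwd0nv6'
Chunk 2: stream[12..13]='3' size=0x3=3, data at stream[15..18]='ea2' -> body[7..10], body so far='dwd0nv6ea2'
Chunk 3: stream[20..21]='7' size=0x7=7, data at stream[23..30]='5uqqrwm' -> body[10..17], body so far='dwd0nv6ea25uqqrwm'
Chunk 4: stream[32..33]='0' size=0 (terminator). Final body='dwd0nv6ea25uqqrwm' (17 bytes)

Answer: dwd0nv6ea25uqqrwm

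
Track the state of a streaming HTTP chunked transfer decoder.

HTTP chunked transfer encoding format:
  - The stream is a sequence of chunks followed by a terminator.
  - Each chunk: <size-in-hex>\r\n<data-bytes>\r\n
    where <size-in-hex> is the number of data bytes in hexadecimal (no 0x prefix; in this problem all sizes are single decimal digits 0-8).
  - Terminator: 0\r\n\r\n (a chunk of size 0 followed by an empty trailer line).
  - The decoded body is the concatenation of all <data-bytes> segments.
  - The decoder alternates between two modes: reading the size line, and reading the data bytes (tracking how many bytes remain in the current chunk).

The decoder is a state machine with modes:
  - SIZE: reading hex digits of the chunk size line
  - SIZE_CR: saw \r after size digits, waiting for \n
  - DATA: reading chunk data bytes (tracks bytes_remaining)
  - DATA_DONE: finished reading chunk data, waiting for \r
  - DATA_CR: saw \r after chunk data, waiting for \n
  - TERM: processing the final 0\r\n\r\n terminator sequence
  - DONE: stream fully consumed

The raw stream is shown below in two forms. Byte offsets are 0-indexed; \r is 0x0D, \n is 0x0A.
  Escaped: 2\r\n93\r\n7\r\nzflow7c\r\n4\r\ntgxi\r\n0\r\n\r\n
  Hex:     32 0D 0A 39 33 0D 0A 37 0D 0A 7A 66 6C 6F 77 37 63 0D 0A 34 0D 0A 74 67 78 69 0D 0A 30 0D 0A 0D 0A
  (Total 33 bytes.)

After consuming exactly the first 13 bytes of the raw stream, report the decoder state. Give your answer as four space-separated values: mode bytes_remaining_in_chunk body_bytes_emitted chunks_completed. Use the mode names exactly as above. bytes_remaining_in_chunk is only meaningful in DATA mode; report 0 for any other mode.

Answer: DATA 4 5 1

Derivation:
Byte 0 = '2': mode=SIZE remaining=0 emitted=0 chunks_done=0
Byte 1 = 0x0D: mode=SIZE_CR remaining=0 emitted=0 chunks_done=0
Byte 2 = 0x0A: mode=DATA remaining=2 emitted=0 chunks_done=0
Byte 3 = '9': mode=DATA remaining=1 emitted=1 chunks_done=0
Byte 4 = '3': mode=DATA_DONE remaining=0 emitted=2 chunks_done=0
Byte 5 = 0x0D: mode=DATA_CR remaining=0 emitted=2 chunks_done=0
Byte 6 = 0x0A: mode=SIZE remaining=0 emitted=2 chunks_done=1
Byte 7 = '7': mode=SIZE remaining=0 emitted=2 chunks_done=1
Byte 8 = 0x0D: mode=SIZE_CR remaining=0 emitted=2 chunks_done=1
Byte 9 = 0x0A: mode=DATA remaining=7 emitted=2 chunks_done=1
Byte 10 = 'z': mode=DATA remaining=6 emitted=3 chunks_done=1
Byte 11 = 'f': mode=DATA remaining=5 emitted=4 chunks_done=1
Byte 12 = 'l': mode=DATA remaining=4 emitted=5 chunks_done=1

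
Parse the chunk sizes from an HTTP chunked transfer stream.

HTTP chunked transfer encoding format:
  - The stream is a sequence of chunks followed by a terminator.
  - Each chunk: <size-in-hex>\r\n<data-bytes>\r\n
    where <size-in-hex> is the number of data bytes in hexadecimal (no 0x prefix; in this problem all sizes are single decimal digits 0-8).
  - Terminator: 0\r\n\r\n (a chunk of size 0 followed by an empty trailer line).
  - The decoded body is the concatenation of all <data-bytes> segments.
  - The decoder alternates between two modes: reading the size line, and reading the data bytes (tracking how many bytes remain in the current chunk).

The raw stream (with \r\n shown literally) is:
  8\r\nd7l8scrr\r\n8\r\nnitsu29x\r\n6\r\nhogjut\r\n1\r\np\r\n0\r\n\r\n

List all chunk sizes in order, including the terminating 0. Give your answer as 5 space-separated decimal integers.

Chunk 1: stream[0..1]='8' size=0x8=8, data at stream[3..11]='d7l8scrr' -> body[0..8], body so far='d7l8scrr'
Chunk 2: stream[13..14]='8' size=0x8=8, data at stream[16..24]='nitsu29x' -> body[8..16], body so far='d7l8scrrnitsu29x'
Chunk 3: stream[26..27]='6' size=0x6=6, data at stream[29..35]='hogjut' -> body[16..22], body so far='d7l8scrrnitsu29xhogjut'
Chunk 4: stream[37..38]='1' size=0x1=1, data at stream[40..41]='p' -> body[22..23], body so far='d7l8scrrnitsu29xhogjutp'
Chunk 5: stream[43..44]='0' size=0 (terminator). Final body='d7l8scrrnitsu29xhogjutp' (23 bytes)

Answer: 8 8 6 1 0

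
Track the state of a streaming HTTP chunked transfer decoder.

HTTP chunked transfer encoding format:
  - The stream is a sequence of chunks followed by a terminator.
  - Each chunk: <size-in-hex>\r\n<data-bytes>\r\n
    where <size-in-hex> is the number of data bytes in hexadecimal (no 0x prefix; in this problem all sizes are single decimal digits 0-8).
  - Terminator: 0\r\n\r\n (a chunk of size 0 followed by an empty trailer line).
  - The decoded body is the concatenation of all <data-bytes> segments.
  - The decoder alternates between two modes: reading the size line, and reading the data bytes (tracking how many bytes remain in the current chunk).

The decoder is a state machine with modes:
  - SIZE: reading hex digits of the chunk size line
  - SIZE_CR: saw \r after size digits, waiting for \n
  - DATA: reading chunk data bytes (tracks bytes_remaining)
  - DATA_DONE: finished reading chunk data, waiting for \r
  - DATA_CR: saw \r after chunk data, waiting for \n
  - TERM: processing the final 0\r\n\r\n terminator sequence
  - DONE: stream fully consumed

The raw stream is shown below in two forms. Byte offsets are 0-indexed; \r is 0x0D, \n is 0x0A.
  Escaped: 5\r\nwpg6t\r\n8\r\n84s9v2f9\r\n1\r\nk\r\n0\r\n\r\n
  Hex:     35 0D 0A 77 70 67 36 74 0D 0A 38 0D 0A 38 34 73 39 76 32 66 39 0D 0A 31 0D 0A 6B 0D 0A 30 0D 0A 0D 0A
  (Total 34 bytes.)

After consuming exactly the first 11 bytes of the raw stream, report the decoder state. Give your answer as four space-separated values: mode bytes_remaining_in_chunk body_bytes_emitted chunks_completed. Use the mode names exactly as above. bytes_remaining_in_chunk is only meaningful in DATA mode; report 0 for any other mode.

Byte 0 = '5': mode=SIZE remaining=0 emitted=0 chunks_done=0
Byte 1 = 0x0D: mode=SIZE_CR remaining=0 emitted=0 chunks_done=0
Byte 2 = 0x0A: mode=DATA remaining=5 emitted=0 chunks_done=0
Byte 3 = 'w': mode=DATA remaining=4 emitted=1 chunks_done=0
Byte 4 = 'p': mode=DATA remaining=3 emitted=2 chunks_done=0
Byte 5 = 'g': mode=DATA remaining=2 emitted=3 chunks_done=0
Byte 6 = '6': mode=DATA remaining=1 emitted=4 chunks_done=0
Byte 7 = 't': mode=DATA_DONE remaining=0 emitted=5 chunks_done=0
Byte 8 = 0x0D: mode=DATA_CR remaining=0 emitted=5 chunks_done=0
Byte 9 = 0x0A: mode=SIZE remaining=0 emitted=5 chunks_done=1
Byte 10 = '8': mode=SIZE remaining=0 emitted=5 chunks_done=1

Answer: SIZE 0 5 1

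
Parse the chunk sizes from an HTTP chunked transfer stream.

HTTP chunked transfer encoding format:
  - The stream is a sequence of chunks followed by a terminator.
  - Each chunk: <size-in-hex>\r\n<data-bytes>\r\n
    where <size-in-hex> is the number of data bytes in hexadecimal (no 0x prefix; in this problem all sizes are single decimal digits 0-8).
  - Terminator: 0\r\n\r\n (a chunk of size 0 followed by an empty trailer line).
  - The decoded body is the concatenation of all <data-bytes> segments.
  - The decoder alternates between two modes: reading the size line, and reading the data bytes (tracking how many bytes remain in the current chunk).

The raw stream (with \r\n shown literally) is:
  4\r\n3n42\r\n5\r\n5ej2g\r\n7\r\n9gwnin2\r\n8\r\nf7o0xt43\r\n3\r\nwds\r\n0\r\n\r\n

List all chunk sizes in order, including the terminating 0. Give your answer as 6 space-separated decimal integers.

Answer: 4 5 7 8 3 0

Derivation:
Chunk 1: stream[0..1]='4' size=0x4=4, data at stream[3..7]='3n42' -> body[0..4], body so far='3n42'
Chunk 2: stream[9..10]='5' size=0x5=5, data at stream[12..17]='5ej2g' -> body[4..9], body so far='3n425ej2g'
Chunk 3: stream[19..20]='7' size=0x7=7, data at stream[22..29]='9gwnin2' -> body[9..16], body so far='3n425ej2g9gwnin2'
Chunk 4: stream[31..32]='8' size=0x8=8, data at stream[34..42]='f7o0xt43' -> body[16..24], body so far='3n425ej2g9gwnin2f7o0xt43'
Chunk 5: stream[44..45]='3' size=0x3=3, data at stream[47..50]='wds' -> body[24..27], body so far='3n425ej2g9gwnin2f7o0xt43wds'
Chunk 6: stream[52..53]='0' size=0 (terminator). Final body='3n425ej2g9gwnin2f7o0xt43wds' (27 bytes)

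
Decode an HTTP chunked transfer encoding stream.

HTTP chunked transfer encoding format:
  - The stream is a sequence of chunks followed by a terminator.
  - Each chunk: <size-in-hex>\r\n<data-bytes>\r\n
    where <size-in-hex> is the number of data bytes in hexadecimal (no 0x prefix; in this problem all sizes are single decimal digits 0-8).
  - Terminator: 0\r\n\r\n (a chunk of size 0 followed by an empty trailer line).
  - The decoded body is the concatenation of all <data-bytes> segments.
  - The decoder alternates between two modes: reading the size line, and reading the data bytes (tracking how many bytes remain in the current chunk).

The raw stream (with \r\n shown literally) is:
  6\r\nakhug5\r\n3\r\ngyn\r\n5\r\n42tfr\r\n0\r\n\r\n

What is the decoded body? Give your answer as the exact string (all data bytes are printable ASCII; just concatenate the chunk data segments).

Chunk 1: stream[0..1]='6' size=0x6=6, data at stream[3..9]='akhug5' -> body[0..6], body so far='akhug5'
Chunk 2: stream[11..12]='3' size=0x3=3, data at stream[14..17]='gyn' -> body[6..9], body so far='akhug5gyn'
Chunk 3: stream[19..20]='5' size=0x5=5, data at stream[22..27]='42tfr' -> body[9..14], body so far='akhug5gyn42tfr'
Chunk 4: stream[29..30]='0' size=0 (terminator). Final body='akhug5gyn42tfr' (14 bytes)

Answer: akhug5gyn42tfr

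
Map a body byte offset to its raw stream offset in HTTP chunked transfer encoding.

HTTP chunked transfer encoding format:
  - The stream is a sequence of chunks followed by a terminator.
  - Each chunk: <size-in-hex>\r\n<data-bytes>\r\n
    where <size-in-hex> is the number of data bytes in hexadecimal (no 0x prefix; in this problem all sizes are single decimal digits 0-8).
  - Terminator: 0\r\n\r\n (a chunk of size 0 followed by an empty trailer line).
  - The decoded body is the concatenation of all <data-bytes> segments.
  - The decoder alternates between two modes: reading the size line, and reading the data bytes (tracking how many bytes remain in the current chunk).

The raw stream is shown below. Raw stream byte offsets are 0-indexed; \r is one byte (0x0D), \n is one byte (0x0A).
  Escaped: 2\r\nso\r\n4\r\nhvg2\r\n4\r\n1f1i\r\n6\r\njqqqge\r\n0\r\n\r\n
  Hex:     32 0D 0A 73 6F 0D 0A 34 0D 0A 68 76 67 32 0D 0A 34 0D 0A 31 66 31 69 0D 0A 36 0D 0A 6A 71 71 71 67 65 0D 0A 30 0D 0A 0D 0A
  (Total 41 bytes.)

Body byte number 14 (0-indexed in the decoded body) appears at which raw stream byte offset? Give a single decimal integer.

Chunk 1: stream[0..1]='2' size=0x2=2, data at stream[3..5]='so' -> body[0..2], body so far='so'
Chunk 2: stream[7..8]='4' size=0x4=4, data at stream[10..14]='hvg2' -> body[2..6], body so far='sohvg2'
Chunk 3: stream[16..17]='4' size=0x4=4, data at stream[19..23]='1f1i' -> body[6..10], body so far='sohvg21f1i'
Chunk 4: stream[25..26]='6' size=0x6=6, data at stream[28..34]='jqqqge' -> body[10..16], body so far='sohvg21f1ijqqqge'
Chunk 5: stream[36..37]='0' size=0 (terminator). Final body='sohvg21f1ijqqqge' (16 bytes)
Body byte 14 at stream offset 32

Answer: 32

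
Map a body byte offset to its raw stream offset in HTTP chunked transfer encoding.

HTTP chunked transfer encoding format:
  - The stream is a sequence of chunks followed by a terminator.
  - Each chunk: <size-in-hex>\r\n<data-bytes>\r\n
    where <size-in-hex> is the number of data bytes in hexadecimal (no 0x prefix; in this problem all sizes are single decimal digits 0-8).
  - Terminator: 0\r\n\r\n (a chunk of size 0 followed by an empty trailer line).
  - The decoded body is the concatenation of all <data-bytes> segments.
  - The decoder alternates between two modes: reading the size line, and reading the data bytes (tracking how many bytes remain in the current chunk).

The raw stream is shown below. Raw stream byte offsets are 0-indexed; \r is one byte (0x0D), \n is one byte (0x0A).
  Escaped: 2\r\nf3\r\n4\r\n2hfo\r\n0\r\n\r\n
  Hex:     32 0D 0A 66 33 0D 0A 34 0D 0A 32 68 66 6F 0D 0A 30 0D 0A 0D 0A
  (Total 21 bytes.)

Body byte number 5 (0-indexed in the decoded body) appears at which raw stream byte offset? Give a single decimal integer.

Answer: 13

Derivation:
Chunk 1: stream[0..1]='2' size=0x2=2, data at stream[3..5]='f3' -> body[0..2], body so far='f3'
Chunk 2: stream[7..8]='4' size=0x4=4, data at stream[10..14]='2hfo' -> body[2..6], body so far='f32hfo'
Chunk 3: stream[16..17]='0' size=0 (terminator). Final body='f32hfo' (6 bytes)
Body byte 5 at stream offset 13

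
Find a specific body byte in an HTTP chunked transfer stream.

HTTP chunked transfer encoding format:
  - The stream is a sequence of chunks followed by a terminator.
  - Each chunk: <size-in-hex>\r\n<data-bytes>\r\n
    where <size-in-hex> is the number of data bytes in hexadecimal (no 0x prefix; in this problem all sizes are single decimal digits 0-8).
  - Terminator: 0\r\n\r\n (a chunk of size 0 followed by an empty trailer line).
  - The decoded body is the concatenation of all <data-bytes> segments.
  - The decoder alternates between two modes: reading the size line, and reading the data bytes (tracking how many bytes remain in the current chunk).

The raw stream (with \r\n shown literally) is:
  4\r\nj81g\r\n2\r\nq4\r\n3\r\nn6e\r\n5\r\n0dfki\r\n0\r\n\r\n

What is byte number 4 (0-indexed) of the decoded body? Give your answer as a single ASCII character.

Chunk 1: stream[0..1]='4' size=0x4=4, data at stream[3..7]='j81g' -> body[0..4], body so far='j81g'
Chunk 2: stream[9..10]='2' size=0x2=2, data at stream[12..14]='q4' -> body[4..6], body so far='j81gq4'
Chunk 3: stream[16..17]='3' size=0x3=3, data at stream[19..22]='n6e' -> body[6..9], body so far='j81gq4n6e'
Chunk 4: stream[24..25]='5' size=0x5=5, data at stream[27..32]='0dfki' -> body[9..14], body so far='j81gq4n6e0dfki'
Chunk 5: stream[34..35]='0' size=0 (terminator). Final body='j81gq4n6e0dfki' (14 bytes)
Body byte 4 = 'q'

Answer: q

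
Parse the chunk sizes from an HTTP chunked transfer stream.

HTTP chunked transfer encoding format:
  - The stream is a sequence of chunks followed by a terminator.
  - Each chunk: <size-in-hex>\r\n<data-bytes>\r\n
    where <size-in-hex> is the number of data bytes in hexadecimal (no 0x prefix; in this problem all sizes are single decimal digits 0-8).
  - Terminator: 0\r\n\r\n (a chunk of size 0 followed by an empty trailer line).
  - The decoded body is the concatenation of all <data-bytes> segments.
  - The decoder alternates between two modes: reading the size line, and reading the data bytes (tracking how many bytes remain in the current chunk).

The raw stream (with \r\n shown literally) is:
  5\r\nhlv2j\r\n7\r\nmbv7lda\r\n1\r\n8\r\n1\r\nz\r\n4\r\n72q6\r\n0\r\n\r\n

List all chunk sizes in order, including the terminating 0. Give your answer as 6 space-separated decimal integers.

Answer: 5 7 1 1 4 0

Derivation:
Chunk 1: stream[0..1]='5' size=0x5=5, data at stream[3..8]='hlv2j' -> body[0..5], body so far='hlv2j'
Chunk 2: stream[10..11]='7' size=0x7=7, data at stream[13..20]='mbv7lda' -> body[5..12], body so far='hlv2jmbv7lda'
Chunk 3: stream[22..23]='1' size=0x1=1, data at stream[25..26]='8' -> body[12..13], body so far='hlv2jmbv7lda8'
Chunk 4: stream[28..29]='1' size=0x1=1, data at stream[31..32]='z' -> body[13..14], body so far='hlv2jmbv7lda8z'
Chunk 5: stream[34..35]='4' size=0x4=4, data at stream[37..41]='72q6' -> body[14..18], body so far='hlv2jmbv7lda8z72q6'
Chunk 6: stream[43..44]='0' size=0 (terminator). Final body='hlv2jmbv7lda8z72q6' (18 bytes)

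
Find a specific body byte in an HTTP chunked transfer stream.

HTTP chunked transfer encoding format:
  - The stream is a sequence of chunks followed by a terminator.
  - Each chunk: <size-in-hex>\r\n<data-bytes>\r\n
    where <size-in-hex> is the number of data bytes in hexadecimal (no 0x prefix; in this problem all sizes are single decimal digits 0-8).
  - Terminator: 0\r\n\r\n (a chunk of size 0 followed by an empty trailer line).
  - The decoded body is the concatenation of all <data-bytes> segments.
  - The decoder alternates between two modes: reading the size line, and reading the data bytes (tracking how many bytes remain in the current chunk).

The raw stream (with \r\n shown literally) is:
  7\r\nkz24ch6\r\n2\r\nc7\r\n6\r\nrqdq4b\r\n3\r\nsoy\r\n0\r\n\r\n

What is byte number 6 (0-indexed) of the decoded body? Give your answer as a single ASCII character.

Answer: 6

Derivation:
Chunk 1: stream[0..1]='7' size=0x7=7, data at stream[3..10]='kz24ch6' -> body[0..7], body so far='kz24ch6'
Chunk 2: stream[12..13]='2' size=0x2=2, data at stream[15..17]='c7' -> body[7..9], body so far='kz24ch6c7'
Chunk 3: stream[19..20]='6' size=0x6=6, data at stream[22..28]='rqdq4b' -> body[9..15], body so far='kz24ch6c7rqdq4b'
Chunk 4: stream[30..31]='3' size=0x3=3, data at stream[33..36]='soy' -> body[15..18], body so far='kz24ch6c7rqdq4bsoy'
Chunk 5: stream[38..39]='0' size=0 (terminator). Final body='kz24ch6c7rqdq4bsoy' (18 bytes)
Body byte 6 = '6'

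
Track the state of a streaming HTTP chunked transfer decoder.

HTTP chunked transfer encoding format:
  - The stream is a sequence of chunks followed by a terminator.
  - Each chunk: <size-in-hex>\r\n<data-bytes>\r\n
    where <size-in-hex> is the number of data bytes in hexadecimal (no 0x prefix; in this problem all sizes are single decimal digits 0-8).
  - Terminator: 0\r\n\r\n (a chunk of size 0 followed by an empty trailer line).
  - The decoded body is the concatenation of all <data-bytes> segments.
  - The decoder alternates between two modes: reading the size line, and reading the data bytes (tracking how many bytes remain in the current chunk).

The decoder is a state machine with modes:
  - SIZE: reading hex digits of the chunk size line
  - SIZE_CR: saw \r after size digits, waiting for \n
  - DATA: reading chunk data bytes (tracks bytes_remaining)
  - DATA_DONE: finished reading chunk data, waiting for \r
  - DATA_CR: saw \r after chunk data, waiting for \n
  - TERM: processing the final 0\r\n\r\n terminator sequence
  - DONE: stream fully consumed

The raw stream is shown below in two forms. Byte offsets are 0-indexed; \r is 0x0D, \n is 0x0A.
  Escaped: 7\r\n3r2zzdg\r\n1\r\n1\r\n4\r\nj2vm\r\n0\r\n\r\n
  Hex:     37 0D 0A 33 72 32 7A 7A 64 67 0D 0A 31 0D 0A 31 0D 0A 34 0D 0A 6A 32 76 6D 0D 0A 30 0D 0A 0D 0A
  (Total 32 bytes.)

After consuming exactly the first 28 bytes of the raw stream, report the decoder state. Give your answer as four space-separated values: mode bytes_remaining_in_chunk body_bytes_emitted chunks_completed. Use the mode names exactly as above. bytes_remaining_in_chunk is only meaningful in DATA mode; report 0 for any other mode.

Answer: SIZE 0 12 3

Derivation:
Byte 0 = '7': mode=SIZE remaining=0 emitted=0 chunks_done=0
Byte 1 = 0x0D: mode=SIZE_CR remaining=0 emitted=0 chunks_done=0
Byte 2 = 0x0A: mode=DATA remaining=7 emitted=0 chunks_done=0
Byte 3 = '3': mode=DATA remaining=6 emitted=1 chunks_done=0
Byte 4 = 'r': mode=DATA remaining=5 emitted=2 chunks_done=0
Byte 5 = '2': mode=DATA remaining=4 emitted=3 chunks_done=0
Byte 6 = 'z': mode=DATA remaining=3 emitted=4 chunks_done=0
Byte 7 = 'z': mode=DATA remaining=2 emitted=5 chunks_done=0
Byte 8 = 'd': mode=DATA remaining=1 emitted=6 chunks_done=0
Byte 9 = 'g': mode=DATA_DONE remaining=0 emitted=7 chunks_done=0
Byte 10 = 0x0D: mode=DATA_CR remaining=0 emitted=7 chunks_done=0
Byte 11 = 0x0A: mode=SIZE remaining=0 emitted=7 chunks_done=1
Byte 12 = '1': mode=SIZE remaining=0 emitted=7 chunks_done=1
Byte 13 = 0x0D: mode=SIZE_CR remaining=0 emitted=7 chunks_done=1
Byte 14 = 0x0A: mode=DATA remaining=1 emitted=7 chunks_done=1
Byte 15 = '1': mode=DATA_DONE remaining=0 emitted=8 chunks_done=1
Byte 16 = 0x0D: mode=DATA_CR remaining=0 emitted=8 chunks_done=1
Byte 17 = 0x0A: mode=SIZE remaining=0 emitted=8 chunks_done=2
Byte 18 = '4': mode=SIZE remaining=0 emitted=8 chunks_done=2
Byte 19 = 0x0D: mode=SIZE_CR remaining=0 emitted=8 chunks_done=2
Byte 20 = 0x0A: mode=DATA remaining=4 emitted=8 chunks_done=2
Byte 21 = 'j': mode=DATA remaining=3 emitted=9 chunks_done=2
Byte 22 = '2': mode=DATA remaining=2 emitted=10 chunks_done=2
Byte 23 = 'v': mode=DATA remaining=1 emitted=11 chunks_done=2
Byte 24 = 'm': mode=DATA_DONE remaining=0 emitted=12 chunks_done=2
Byte 25 = 0x0D: mode=DATA_CR remaining=0 emitted=12 chunks_done=2
Byte 26 = 0x0A: mode=SIZE remaining=0 emitted=12 chunks_done=3
Byte 27 = '0': mode=SIZE remaining=0 emitted=12 chunks_done=3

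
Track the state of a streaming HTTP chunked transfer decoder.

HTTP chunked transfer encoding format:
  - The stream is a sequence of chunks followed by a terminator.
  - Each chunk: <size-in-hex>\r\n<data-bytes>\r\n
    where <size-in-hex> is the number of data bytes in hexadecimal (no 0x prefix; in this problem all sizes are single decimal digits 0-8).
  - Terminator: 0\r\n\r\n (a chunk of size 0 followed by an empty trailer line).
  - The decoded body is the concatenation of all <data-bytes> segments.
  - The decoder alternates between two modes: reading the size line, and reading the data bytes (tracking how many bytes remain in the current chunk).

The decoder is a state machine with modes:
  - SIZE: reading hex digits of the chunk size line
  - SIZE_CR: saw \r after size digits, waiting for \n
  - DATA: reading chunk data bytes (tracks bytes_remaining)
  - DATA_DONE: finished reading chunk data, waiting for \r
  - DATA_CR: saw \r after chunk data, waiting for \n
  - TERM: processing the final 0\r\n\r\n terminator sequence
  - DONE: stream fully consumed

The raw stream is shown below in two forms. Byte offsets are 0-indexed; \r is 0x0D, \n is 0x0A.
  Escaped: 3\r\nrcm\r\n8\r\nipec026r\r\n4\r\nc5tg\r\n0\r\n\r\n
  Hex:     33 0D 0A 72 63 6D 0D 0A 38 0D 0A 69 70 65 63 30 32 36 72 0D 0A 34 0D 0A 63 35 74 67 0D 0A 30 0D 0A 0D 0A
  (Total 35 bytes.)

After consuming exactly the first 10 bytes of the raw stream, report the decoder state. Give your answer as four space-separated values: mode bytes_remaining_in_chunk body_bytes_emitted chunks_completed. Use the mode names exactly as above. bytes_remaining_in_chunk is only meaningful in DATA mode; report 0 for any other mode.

Byte 0 = '3': mode=SIZE remaining=0 emitted=0 chunks_done=0
Byte 1 = 0x0D: mode=SIZE_CR remaining=0 emitted=0 chunks_done=0
Byte 2 = 0x0A: mode=DATA remaining=3 emitted=0 chunks_done=0
Byte 3 = 'r': mode=DATA remaining=2 emitted=1 chunks_done=0
Byte 4 = 'c': mode=DATA remaining=1 emitted=2 chunks_done=0
Byte 5 = 'm': mode=DATA_DONE remaining=0 emitted=3 chunks_done=0
Byte 6 = 0x0D: mode=DATA_CR remaining=0 emitted=3 chunks_done=0
Byte 7 = 0x0A: mode=SIZE remaining=0 emitted=3 chunks_done=1
Byte 8 = '8': mode=SIZE remaining=0 emitted=3 chunks_done=1
Byte 9 = 0x0D: mode=SIZE_CR remaining=0 emitted=3 chunks_done=1

Answer: SIZE_CR 0 3 1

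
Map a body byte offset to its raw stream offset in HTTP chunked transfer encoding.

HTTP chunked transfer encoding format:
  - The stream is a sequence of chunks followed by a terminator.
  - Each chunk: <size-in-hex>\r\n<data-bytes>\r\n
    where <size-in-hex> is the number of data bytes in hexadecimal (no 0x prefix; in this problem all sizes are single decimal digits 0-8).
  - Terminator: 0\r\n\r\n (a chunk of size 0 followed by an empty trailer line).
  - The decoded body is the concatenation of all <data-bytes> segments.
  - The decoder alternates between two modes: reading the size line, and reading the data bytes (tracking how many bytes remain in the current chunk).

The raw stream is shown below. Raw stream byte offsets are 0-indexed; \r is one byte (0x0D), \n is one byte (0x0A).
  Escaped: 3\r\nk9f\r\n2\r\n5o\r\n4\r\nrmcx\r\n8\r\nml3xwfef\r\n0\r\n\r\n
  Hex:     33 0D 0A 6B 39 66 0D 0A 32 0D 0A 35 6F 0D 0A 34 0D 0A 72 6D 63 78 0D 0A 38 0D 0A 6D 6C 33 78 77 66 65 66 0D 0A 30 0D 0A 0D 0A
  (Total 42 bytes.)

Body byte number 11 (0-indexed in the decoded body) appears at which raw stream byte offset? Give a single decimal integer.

Chunk 1: stream[0..1]='3' size=0x3=3, data at stream[3..6]='k9f' -> body[0..3], body so far='k9f'
Chunk 2: stream[8..9]='2' size=0x2=2, data at stream[11..13]='5o' -> body[3..5], body so far='k9f5o'
Chunk 3: stream[15..16]='4' size=0x4=4, data at stream[18..22]='rmcx' -> body[5..9], body so far='k9f5ormcx'
Chunk 4: stream[24..25]='8' size=0x8=8, data at stream[27..35]='ml3xwfef' -> body[9..17], body so far='k9f5ormcxml3xwfef'
Chunk 5: stream[37..38]='0' size=0 (terminator). Final body='k9f5ormcxml3xwfef' (17 bytes)
Body byte 11 at stream offset 29

Answer: 29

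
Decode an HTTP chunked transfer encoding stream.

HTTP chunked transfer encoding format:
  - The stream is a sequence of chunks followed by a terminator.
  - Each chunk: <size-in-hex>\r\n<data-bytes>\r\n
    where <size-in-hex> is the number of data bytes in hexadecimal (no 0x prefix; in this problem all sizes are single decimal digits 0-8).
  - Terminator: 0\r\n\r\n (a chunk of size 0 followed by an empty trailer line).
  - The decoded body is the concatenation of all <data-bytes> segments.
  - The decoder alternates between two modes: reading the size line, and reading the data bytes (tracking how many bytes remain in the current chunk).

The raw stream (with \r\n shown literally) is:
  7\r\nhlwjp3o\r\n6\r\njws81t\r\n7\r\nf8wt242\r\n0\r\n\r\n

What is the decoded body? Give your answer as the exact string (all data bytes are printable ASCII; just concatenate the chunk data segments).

Answer: hlwjp3ojws81tf8wt242

Derivation:
Chunk 1: stream[0..1]='7' size=0x7=7, data at stream[3..10]='hlwjp3o' -> body[0..7], body so far='hlwjp3o'
Chunk 2: stream[12..13]='6' size=0x6=6, data at stream[15..21]='jws81t' -> body[7..13], body so far='hlwjp3ojws81t'
Chunk 3: stream[23..24]='7' size=0x7=7, data at stream[26..33]='f8wt242' -> body[13..20], body so far='hlwjp3ojws81tf8wt242'
Chunk 4: stream[35..36]='0' size=0 (terminator). Final body='hlwjp3ojws81tf8wt242' (20 bytes)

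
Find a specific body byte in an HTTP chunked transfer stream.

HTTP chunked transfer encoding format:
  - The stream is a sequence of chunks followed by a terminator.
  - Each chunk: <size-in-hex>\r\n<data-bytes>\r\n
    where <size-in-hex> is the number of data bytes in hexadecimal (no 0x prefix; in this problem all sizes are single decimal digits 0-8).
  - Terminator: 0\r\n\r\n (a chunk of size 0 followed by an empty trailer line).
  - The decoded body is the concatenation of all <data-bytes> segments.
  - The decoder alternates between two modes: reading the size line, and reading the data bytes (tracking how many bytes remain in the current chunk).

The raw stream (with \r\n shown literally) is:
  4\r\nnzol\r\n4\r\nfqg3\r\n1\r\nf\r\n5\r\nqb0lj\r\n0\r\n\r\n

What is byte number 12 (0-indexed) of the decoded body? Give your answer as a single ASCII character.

Answer: l

Derivation:
Chunk 1: stream[0..1]='4' size=0x4=4, data at stream[3..7]='nzol' -> body[0..4], body so far='nzol'
Chunk 2: stream[9..10]='4' size=0x4=4, data at stream[12..16]='fqg3' -> body[4..8], body so far='nzolfqg3'
Chunk 3: stream[18..19]='1' size=0x1=1, data at stream[21..22]='f' -> body[8..9], body so far='nzolfqg3f'
Chunk 4: stream[24..25]='5' size=0x5=5, data at stream[27..32]='qb0lj' -> body[9..14], body so far='nzolfqg3fqb0lj'
Chunk 5: stream[34..35]='0' size=0 (terminator). Final body='nzolfqg3fqb0lj' (14 bytes)
Body byte 12 = 'l'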